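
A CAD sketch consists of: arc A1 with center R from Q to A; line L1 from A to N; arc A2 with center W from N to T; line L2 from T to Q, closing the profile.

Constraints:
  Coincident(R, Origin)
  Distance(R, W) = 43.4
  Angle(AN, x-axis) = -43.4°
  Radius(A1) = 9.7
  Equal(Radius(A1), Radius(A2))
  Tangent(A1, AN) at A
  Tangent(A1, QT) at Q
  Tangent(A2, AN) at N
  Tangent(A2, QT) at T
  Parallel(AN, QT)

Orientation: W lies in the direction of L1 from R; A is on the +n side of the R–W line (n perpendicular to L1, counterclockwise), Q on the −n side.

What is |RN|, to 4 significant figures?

44.47

The slot axis is L1's direction at -43.4°, so u = (cos -43.4°, sin -43.4°) = (0.7266, -0.6871) and n = (−sin -43.4°, cos -43.4°) = (0.6871, 0.7266). R is at the origin and W lies 43.4 along u from R, so W = 43.4·u = (31.53, -29.82). Tangency of A1 to both parallel lines with radius 9.7 puts A and Q at R ± 9.7·n: A = (6.665, 7.048), Q = (-6.665, -7.048). Equal radii place N and T the same way about W: N = W + 9.7·n = (38.20, -22.77), T = W − 9.7·n = (24.87, -36.87). Then |RN| = |N − R| = 44.47.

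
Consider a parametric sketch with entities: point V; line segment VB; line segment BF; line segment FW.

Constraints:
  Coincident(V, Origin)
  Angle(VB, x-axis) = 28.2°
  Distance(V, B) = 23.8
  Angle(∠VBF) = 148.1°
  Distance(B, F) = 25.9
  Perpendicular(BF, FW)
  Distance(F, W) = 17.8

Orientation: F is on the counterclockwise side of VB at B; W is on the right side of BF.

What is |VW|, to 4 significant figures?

55.21

V is at the origin; VB runs at 28.2° with length 23.8, so B = 23.8·(cos 28.2°, sin 28.2°) = (20.98, 11.25). ∠VBF = 148.1°, so BF runs at 28.2° + (180° − 148.1°) = 60.10° from the x-axis; with |BF| = 25.9, F = B + 25.9·(cos 60.10°, sin 60.10°) = (33.89, 33.70). The perpendicularity gives FW at right angles to BF; with |FW| = 17.8 on the right of BF, W = F + 17.8·(0.8669, -0.4985) = (49.32, 24.83). Then |VW| = |W − V| = 55.21.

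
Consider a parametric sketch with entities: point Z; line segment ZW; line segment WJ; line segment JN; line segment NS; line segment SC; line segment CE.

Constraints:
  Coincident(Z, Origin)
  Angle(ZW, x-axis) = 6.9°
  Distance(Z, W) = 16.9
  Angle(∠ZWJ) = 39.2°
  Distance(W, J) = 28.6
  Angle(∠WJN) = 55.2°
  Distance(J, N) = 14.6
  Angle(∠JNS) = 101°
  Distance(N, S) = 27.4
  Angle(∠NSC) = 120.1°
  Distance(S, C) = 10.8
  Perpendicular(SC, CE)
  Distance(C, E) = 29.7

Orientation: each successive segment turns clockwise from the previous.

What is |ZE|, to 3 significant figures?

25.9

Z is at the origin; ZW runs at 6.9° with length 16.9, so W = (16.8, 2.03). ∠ZWJ = 39.2° gives WJ at -134° from the x-axis; with |WJ| = 28.6, J = (-3.05, -18.6). ∠WJN = 55.2° gives JN at 101° from the x-axis; with |JN| = 14.6, N = (-5.91, -4.26). ∠JNS = 101.0° gives NS at 22.3° from the x-axis; with |NS| = 27.4, S = (19.4, 6.14). ∠NSC = 120.1° gives SC at -37.6° from the x-axis; with |SC| = 10.8, C = (28.0, -0.453). SC ⟂ CE, so CE runs at -128°; with |CE| = 29.7, E = (9.87, -24.0). Then |ZE| = |E − Z| = 25.9.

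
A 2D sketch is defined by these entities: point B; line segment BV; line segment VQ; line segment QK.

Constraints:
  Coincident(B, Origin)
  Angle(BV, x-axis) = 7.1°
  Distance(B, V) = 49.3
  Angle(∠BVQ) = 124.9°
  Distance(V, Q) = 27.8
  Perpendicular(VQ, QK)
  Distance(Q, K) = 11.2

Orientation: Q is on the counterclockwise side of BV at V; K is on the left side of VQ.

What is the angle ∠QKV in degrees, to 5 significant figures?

68.057°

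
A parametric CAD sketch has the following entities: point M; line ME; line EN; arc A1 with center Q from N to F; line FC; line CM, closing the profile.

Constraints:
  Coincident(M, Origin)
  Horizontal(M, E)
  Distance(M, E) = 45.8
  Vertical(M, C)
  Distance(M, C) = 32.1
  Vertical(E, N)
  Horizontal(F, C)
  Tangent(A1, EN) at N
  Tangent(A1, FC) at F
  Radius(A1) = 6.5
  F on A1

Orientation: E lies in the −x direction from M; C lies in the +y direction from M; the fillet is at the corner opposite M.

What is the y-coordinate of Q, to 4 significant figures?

25.60

M is at the origin; ME is horizontal with |ME| = 45.8 and E on the −x side, so E = (-45.80, 0.000). MC is vertical with |MC| = 32.1 and C on the +y side, so C = (0.000, 32.10). The virtual corner opposite M is at (-45.80, 32.10). Tangency of A1 to EN means the radius QN is perpendicular to EN and the tangent condition forces QF to be normal to FC, with radius 6.5, so the center Q sits 6.5 in from both sides at Q = (-39.30, 25.60). So Q.y = 25.60.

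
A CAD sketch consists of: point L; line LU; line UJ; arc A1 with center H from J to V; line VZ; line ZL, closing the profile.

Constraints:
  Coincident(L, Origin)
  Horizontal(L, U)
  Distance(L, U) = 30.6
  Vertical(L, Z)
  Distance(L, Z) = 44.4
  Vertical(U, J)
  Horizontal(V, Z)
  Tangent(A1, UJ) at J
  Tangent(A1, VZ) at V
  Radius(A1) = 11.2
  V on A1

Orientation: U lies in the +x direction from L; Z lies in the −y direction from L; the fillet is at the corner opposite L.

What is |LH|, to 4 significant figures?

38.45

L is at the origin; LU is horizontal with |LU| = 30.6 and U on the +x side, so U = (30.60, 0.000). L and Z share the same x with |LZ| = 44.4 and Z on the −y side, so Z = (0.000, -44.40). The virtual corner opposite L is at (30.60, -44.40). A1 meets UJ tangentially, so HJ is at right angles to UJ and the tangent condition forces HV to be normal to VZ, with radius 11.2, so the center H sits 11.2 in from both sides at H = (19.40, -33.20). Then |LH| = |H − L| = 38.45.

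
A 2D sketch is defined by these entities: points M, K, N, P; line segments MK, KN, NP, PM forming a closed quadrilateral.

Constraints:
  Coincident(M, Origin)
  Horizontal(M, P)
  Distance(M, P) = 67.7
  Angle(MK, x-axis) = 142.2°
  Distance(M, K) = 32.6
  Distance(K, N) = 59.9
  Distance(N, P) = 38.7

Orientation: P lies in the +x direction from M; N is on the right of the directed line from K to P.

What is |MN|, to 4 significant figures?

29.45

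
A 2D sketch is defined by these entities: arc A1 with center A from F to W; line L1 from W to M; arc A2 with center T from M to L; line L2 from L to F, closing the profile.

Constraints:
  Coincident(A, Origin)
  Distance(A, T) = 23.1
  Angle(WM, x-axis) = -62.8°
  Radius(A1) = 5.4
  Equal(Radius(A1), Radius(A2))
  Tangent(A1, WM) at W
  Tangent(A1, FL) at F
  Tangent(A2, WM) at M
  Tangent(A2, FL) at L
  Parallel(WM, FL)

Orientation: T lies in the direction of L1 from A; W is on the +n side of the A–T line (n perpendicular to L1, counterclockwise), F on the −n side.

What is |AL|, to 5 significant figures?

23.723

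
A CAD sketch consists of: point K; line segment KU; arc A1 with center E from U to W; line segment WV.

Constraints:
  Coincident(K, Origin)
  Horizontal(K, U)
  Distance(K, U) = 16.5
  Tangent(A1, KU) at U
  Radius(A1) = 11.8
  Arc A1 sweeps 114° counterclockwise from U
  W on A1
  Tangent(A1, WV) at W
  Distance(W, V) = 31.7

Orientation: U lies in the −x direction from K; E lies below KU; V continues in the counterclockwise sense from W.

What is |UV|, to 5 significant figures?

45.608

K is at the origin; KU is horizontal with |KU| = 16.5 and U on the −x side, so U = (-16.500, 0.0000). Since A1 is tangent to KU there, EU ⟂ KU, so E = U + (0, -11.8) = (-16.500, -11.800). On A1, U sits at bearing 90° from E; a 114° counterclockwise sweep puts W at bearing 204°, so W = E + 11.8·(cos 204°, sin 204°) = (-27.280, -16.599). Since A1 is tangent to WV there, EW ⟂ WV, so WV runs along (−sin 204°, cos 204°); with |WV| = 31.7, V = (-14.386, -45.559). Then |UV| = |V − U| = 45.608.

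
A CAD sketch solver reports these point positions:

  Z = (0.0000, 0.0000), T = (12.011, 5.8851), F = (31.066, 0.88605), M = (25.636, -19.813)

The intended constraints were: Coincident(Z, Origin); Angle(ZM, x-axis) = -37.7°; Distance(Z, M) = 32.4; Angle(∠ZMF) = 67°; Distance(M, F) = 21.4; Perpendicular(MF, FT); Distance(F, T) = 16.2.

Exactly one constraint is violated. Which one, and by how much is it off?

Distance(F, T) = 16.2 — off by 3.50.

Z = (0.00, 0.00) ✓; ZM at -37.70° ✓; |ZM| = 32.40 ✓; ∠ZMF = 67.00° ✓; |MF| = 21.40 ✓; ∠(MF, FT) = 90.00° ✓; |FT| = 19.70 ✗.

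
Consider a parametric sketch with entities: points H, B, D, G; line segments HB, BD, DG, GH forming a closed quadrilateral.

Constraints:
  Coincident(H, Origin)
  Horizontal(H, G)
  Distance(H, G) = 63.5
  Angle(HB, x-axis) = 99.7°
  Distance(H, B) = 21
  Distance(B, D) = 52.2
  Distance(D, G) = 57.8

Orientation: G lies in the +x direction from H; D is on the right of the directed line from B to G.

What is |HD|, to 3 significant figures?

31.6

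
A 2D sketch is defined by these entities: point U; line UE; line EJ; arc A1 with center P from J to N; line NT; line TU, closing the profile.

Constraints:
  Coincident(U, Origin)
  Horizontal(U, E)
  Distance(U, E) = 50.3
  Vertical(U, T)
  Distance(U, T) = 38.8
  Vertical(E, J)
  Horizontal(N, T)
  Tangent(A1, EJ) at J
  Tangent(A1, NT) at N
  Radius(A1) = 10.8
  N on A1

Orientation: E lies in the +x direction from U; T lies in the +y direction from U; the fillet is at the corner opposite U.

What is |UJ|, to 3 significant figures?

57.6

The virtual corner opposite U is at (50.3, 38.8). Tangency of A1 to EJ means the radius PJ is perpendicular to EJ and since A1 is tangent to NT there, PN ⟂ NT, with radius 10.8, so the center P sits 10.8 in from both sides at P = (39.5, 28.0). That places the tangent points at J = (50.3, 28.0) on EJ and N = (39.5, 38.8) on NT. Then |UJ| = |J − U| = 57.6.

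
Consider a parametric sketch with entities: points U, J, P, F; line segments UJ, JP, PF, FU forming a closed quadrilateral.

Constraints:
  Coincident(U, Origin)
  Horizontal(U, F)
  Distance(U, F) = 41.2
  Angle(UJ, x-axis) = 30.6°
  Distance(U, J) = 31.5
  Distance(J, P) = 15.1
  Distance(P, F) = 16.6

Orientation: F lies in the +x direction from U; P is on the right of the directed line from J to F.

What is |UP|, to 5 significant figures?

24.665

Checks: |JP| = 15.10 ✓; |PF| = 16.60 ✓.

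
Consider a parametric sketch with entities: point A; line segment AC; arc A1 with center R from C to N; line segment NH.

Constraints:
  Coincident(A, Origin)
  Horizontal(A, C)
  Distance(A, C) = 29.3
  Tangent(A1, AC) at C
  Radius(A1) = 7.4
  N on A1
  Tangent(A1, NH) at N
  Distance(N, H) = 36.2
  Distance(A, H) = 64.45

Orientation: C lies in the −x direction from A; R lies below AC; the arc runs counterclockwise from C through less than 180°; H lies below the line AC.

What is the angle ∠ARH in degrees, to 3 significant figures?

147°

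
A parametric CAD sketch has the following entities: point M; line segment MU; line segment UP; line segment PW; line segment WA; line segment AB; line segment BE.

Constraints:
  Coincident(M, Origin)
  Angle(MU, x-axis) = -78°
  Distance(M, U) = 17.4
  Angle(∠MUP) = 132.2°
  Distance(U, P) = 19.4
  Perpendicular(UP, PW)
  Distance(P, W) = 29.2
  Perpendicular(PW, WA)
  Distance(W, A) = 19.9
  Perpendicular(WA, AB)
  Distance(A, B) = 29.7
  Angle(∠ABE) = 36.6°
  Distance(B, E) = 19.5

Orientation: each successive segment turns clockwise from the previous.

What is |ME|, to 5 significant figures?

22.926

M is at the origin; MU runs at -78.0° with length 17.4, so U = (3.6177, -17.020). ∠MUP = 132.2° gives UP at -125.80° from the x-axis; with |UP| = 19.4, P = (-7.7305, -32.754). The perpendicularity gives PW at right angles to UP, so PW runs at 144.20°; with |PW| = 29.2, W = (-31.414, -15.674). The perpendicularity gives WA at right angles to PW, so WA runs at 54.200°; with |WA| = 19.9, A = (-19.773, 0.46653). The perpendicularity gives AB at right angles to WA, so AB runs at -35.800°; with |AB| = 29.7, B = (4.3157, -16.907). ∠ABE = 36.6° gives BE at -179.20° from the x-axis; with |BE| = 19.5, E = (-15.182, -17.179). Then |ME| = |E − M| = 22.926.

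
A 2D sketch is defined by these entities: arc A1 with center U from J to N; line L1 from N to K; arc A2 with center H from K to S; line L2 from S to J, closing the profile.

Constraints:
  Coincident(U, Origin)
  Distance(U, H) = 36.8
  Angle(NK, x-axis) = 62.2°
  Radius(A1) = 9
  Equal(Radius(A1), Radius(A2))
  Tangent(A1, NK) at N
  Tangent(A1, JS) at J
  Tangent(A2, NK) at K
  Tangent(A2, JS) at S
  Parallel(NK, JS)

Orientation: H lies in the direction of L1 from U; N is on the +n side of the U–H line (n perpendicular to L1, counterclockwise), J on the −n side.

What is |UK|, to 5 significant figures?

37.885

The slot axis is L1's direction at 62.2°, so u = (cos 62.2°, sin 62.2°) = (0.46639, 0.88458) and n = (−sin 62.2°, cos 62.2°) = (-0.88458, 0.46639). U is at the origin and H lies 36.8 along u from U, so H = 36.8·u = (17.163, 32.553). Tangency of A1 to both parallel lines with radius 9.0 puts N and J at U ± 9.0·n: N = (-7.9612, 4.1975), J = (7.9612, -4.1975). Equal radii place K and S the same way about H: K = H + 9.0·n = (9.2018, 36.750), S = H − 9.0·n = (25.124, 28.355). Then |UK| = |K − U| = 37.885.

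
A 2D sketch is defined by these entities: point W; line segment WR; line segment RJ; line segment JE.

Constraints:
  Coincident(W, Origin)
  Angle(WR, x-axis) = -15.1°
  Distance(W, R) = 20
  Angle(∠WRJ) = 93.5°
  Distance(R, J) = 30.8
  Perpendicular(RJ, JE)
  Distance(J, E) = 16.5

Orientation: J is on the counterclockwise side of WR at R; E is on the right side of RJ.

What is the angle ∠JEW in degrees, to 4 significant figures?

41.29°

W is at the origin; WR runs at -15.1° with length 20.0, so R = 20.0·(cos -15.1°, sin -15.1°) = (19.31, -5.210). ∠WRJ = 93.5°, so RJ runs at -15.1° + (180° − 93.5°) = 71.40° from the x-axis; with |RJ| = 30.8, J = R + 30.8·(cos 71.40°, sin 71.40°) = (29.13, 23.98). RJ ⟂ JE; with |JE| = 16.5 on the right of RJ, E = J + 16.5·(0.9478, -0.3190) = (44.77, 18.72). Then cos ∠JEW = EJ·EW / (|EJ||EW|), giving 41.29°.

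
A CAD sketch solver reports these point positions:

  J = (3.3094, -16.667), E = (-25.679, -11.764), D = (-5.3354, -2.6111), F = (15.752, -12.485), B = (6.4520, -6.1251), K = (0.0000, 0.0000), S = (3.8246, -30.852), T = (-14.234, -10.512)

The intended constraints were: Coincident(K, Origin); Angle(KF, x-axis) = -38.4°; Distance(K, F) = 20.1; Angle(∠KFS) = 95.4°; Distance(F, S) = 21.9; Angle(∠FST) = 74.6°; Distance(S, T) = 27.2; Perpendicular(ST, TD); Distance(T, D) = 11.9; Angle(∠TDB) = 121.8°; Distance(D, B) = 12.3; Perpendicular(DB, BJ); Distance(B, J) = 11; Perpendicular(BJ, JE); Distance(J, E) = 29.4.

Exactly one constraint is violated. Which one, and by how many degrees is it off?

Perpendicular(BJ, JE) — off by 7.00°.

K = (0.00, 0.00) ✓; KF at -38.40° ✓; |KF| = 20.10 ✓; ∠KFS = 95.40° ✓; |FS| = 21.90 ✓; ∠FST = 74.60° ✓; |ST| = 27.20 ✓; ∠(ST, TD) = 90.00° ✓; |TD| = 11.90 ✓; ∠TDB = 121.8° ✓; |DB| = 12.30 ✓; ∠(DB, BJ) = 90.00° ✓; |BJ| = 11.00 ✓; ∠(BJ, JE) = 83.00° ✗; |JE| = 29.40 ✓.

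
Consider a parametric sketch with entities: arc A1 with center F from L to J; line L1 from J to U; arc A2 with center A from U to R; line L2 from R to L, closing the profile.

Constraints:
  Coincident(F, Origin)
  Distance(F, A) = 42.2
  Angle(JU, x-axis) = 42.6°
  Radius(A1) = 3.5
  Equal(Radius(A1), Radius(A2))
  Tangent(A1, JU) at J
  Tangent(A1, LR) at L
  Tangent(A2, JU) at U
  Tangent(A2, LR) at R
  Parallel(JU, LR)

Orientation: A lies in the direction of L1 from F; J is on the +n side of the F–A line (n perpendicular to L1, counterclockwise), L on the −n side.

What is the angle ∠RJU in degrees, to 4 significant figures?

9.418°

The slot axis is L1's direction at 42.6°, so u = (cos 42.6°, sin 42.6°) = (0.7361, 0.6769) and n = (−sin 42.6°, cos 42.6°) = (-0.6769, 0.7361). F is at the origin and A lies 42.2 along u from F, so A = 42.2·u = (31.06, 28.56). Tangency of A1 to both parallel lines with radius 3.5 puts J and L at F ± 3.5·n: J = (-2.369, 2.576), L = (2.369, -2.576). Equal radii place U and R the same way about A: U = A + 3.5·n = (28.69, 31.14), R = A − 3.5·n = (33.43, 25.99). Then cos ∠RJU = JR·JU / (|JR||JU|), giving 9.418°.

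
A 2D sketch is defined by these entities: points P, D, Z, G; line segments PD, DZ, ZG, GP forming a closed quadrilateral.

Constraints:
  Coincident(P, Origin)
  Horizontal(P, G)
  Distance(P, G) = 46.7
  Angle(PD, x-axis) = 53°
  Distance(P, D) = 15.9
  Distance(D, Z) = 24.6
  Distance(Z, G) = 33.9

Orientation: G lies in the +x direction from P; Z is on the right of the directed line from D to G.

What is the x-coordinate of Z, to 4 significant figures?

14.76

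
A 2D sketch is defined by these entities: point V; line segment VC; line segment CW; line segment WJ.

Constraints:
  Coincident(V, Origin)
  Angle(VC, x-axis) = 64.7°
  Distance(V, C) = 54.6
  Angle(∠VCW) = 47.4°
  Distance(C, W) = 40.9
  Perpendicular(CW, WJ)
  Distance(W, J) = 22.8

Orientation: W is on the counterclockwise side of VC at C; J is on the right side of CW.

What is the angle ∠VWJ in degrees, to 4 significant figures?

174.4°

V is at the origin; VC runs at 64.7° with length 54.6, so C = 54.6·(cos 64.7°, sin 64.7°) = (23.33, 49.36). ∠VCW = 47.4°, so CW runs at 64.7° + (180° − 47.4°) = 197.3° from the x-axis; with |CW| = 40.9, W = C + 40.9·(cos 197.3°, sin 197.3°) = (-15.72, 37.20). CW is perpendicular to WJ; with |WJ| = 22.8 on the right of CW, J = W + 22.8·(-0.2974, 0.9548) = (-22.50, 58.97). Then cos ∠VWJ = WV·WJ / (|WV||WJ|), giving 174.4°.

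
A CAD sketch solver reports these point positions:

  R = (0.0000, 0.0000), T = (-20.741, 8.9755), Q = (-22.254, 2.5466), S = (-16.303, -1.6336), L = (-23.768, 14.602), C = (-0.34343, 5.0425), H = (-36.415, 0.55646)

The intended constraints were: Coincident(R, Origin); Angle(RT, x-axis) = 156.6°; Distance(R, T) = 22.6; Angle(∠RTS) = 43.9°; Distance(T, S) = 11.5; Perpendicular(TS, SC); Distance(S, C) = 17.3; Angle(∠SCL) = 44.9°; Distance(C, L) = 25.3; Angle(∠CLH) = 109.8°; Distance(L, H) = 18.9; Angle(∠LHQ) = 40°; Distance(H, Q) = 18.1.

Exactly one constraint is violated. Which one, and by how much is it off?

Distance(H, Q) = 18.1 — off by 3.80.

R = (0.00, 0.00) ✓; RT at 156.6° ✓; |RT| = 22.60 ✓; ∠RTS = 43.90° ✓; |TS| = 11.50 ✓; ∠(TS, SC) = 90.00° ✓; |SC| = 17.30 ✓; ∠SCL = 44.90° ✓; |CL| = 25.30 ✓; ∠CLH = 109.8° ✓; |LH| = 18.90 ✓; ∠LHQ = 40.00° ✓; |HQ| = 14.30 ✗.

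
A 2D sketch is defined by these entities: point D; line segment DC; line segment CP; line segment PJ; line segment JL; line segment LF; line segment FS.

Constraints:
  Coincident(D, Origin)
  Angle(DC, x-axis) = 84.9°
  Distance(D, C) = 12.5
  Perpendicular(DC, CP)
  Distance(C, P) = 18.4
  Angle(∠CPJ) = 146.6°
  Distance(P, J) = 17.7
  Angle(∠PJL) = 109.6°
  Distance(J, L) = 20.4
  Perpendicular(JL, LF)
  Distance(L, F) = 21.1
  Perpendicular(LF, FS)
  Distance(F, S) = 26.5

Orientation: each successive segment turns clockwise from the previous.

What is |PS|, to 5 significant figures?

4.4286

D is at the origin; DC runs at 84.9° with length 12.5, so C = (1.1112, 12.451). DC ⟂ CP, so CP runs at -5.1000°; with |CP| = 18.4, P = (19.438, 10.815). ∠CPJ = 146.6° gives PJ at -38.500° from the x-axis; with |PJ| = 17.7, J = (33.290, -0.20365). ∠PJL = 109.6° gives JL at -108.90° from the x-axis; with |JL| = 20.4, L = (26.683, -19.504). JL is perpendicular to LF, so LF runs at 161.10°; with |LF| = 21.1, F = (6.7202, -12.669). The perpendicularity gives FS at right angles to LF, so FS runs at 71.100°; with |FS| = 26.5, S = (15.304, 12.402). Then |PS| = |S − P| = 4.4286.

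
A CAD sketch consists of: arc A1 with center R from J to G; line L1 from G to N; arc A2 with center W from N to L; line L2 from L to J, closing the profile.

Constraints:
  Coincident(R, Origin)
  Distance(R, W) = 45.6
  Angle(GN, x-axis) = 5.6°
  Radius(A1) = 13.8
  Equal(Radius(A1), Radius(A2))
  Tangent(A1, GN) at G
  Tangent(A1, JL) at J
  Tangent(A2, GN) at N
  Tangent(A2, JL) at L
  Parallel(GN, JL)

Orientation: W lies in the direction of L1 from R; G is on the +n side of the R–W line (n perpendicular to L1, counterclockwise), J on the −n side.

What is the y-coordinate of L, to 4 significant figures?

-9.284

Tangency of A1 to both parallel lines with radius 13.8 puts G and J at R ± 13.8·n: G = (-1.347, 13.73), J = (1.347, -13.73). Equal radii place N and L the same way about W: N = W + 13.8·n = (44.04, 18.18), L = W − 13.8·n = (46.73, -9.284). So L.y = -9.284.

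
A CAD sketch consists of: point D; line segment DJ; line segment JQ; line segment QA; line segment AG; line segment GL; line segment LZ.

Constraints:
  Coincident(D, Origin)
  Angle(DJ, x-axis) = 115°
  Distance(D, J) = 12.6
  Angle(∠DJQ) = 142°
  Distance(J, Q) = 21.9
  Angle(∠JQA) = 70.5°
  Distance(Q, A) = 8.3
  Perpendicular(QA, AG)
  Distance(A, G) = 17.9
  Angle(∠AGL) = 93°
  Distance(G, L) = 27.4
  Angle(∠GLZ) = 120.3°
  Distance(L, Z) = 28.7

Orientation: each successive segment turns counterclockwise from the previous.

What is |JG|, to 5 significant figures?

2.9169

D is at the origin; DJ runs at 115.0° with length 12.6, so J = (-5.3250, 11.419). ∠DJQ = 142.0° gives JQ at 153.00° from the x-axis; with |JQ| = 21.9, Q = (-24.838, 21.362). ∠JQA = 70.5° gives QA at -97.500° from the x-axis; with |QA| = 8.3, A = (-25.921, 13.133). The perpendicularity gives AG at right angles to QA, so AG runs at -7.5000°; with |AG| = 17.9, G = (-8.1745, 10.796). Then |JG| = |G − J| = 2.9169.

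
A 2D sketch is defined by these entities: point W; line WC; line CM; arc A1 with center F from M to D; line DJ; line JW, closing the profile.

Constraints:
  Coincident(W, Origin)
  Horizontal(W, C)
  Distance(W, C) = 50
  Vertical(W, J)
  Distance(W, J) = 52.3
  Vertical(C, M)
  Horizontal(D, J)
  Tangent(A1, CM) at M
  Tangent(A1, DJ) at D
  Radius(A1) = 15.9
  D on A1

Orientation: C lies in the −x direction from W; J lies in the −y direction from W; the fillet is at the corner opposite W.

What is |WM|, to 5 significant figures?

61.846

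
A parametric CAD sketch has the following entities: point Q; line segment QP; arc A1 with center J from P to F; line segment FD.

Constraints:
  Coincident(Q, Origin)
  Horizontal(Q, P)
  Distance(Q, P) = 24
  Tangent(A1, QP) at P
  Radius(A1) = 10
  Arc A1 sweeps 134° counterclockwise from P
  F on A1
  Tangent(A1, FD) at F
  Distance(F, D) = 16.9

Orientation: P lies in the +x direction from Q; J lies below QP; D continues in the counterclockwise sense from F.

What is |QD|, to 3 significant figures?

40.8

On A1, P sits at bearing 90° from J; a 134° counterclockwise sweep puts F at bearing 224°, so F = J + 10.0·(cos 224°, sin 224°) = (16.8, -16.9). The tangent condition forces JF to be normal to FD, so FD runs along (−sin 224°, cos 224°); with |FD| = 16.9, D = (28.5, -29.1). Then |QD| = |D − Q| = 40.8.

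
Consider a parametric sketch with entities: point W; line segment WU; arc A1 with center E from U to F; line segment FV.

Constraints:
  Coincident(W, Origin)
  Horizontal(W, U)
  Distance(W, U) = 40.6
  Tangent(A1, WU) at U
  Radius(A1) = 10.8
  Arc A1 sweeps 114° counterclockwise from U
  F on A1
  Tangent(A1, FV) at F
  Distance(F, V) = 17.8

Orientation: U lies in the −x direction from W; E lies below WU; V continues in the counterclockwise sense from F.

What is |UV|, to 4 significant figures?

31.56

W is at the origin; W and U share the same y with |WU| = 40.6 and U on the −x side, so U = (-40.60, 0.000). Since A1 is tangent to WU there, EU ⟂ WU, so E = U + (0, -10.8) = (-40.60, -10.80). On A1, U sits at bearing 90° from E; a 114° counterclockwise sweep puts F at bearing 204°, so F = E + 10.8·(cos 204°, sin 204°) = (-50.47, -15.19). The tangent condition forces EF to be normal to FV, so FV runs along (−sin 204°, cos 204°); with |FV| = 17.8, V = (-43.23, -31.45). Then |UV| = |V − U| = 31.56.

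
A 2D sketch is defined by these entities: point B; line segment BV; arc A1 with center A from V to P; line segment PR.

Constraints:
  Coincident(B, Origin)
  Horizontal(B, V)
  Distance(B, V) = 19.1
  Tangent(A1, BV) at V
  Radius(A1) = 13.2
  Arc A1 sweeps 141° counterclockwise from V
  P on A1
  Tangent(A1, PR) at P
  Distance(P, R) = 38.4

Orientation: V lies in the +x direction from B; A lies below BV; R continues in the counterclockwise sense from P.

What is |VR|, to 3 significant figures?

52.3

B is at the origin; B and V share the same y with |BV| = 19.1 and V on the +x side, so V = (19.1, 0.00). A1 meets BV tangentially, so AV is at right angles to BV, so A = V + (0, -13.2) = (19.1, -13.2). On A1, V sits at bearing 90° from A; a 141° counterclockwise sweep puts P at bearing 231°, so P = A + 13.2·(cos 231°, sin 231°) = (10.8, -23.5). The tangent condition forces AP to be normal to PR, so PR runs along (−sin 231°, cos 231°); with |PR| = 38.4, R = (40.6, -47.6). Then |VR| = |R − V| = 52.3.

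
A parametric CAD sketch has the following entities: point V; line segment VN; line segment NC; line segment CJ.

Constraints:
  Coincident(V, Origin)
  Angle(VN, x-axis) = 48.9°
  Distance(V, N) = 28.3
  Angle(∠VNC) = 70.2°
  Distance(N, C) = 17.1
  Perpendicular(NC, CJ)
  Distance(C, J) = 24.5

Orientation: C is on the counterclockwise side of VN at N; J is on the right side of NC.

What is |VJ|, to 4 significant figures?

51.68

V is at the origin; VN runs at 48.9° with length 28.3, so N = 28.3·(cos 48.9°, sin 48.9°) = (18.60, 21.33). ∠VNC = 70.2°, so NC runs at 48.9° + (180° − 70.2°) = 158.7° from the x-axis; with |NC| = 17.1, C = N + 17.1·(cos 158.7°, sin 158.7°) = (2.672, 27.54). NC is perpendicular to CJ; with |CJ| = 24.5 on the right of NC, J = C + 24.5·(0.3633, 0.9317) = (11.57, 50.36). Then |VJ| = |J − V| = 51.68.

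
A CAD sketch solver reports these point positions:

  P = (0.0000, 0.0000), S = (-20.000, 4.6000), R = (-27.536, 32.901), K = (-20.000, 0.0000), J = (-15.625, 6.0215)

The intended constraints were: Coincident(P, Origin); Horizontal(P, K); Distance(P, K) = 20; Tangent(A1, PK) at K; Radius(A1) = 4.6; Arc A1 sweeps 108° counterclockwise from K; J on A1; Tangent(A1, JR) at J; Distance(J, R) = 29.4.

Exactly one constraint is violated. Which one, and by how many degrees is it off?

Tangent(A1, JR) at J — off by 5.90°.

P = (0.00, 0.00) ✓; P.y = 0.00, K.y = 0.00 ✓; |PK| = 20.00 ✓; ∠(SK, KP) = 90.00° ✓; |SK| = 4.600 ✓; bearing(S→J) − bearing(S→K) = 108.0° ✓; |SJ| = 4.600 ✓; ∠(SJ, JR) = 84.10° ✗; |JR| = 29.40 ✓.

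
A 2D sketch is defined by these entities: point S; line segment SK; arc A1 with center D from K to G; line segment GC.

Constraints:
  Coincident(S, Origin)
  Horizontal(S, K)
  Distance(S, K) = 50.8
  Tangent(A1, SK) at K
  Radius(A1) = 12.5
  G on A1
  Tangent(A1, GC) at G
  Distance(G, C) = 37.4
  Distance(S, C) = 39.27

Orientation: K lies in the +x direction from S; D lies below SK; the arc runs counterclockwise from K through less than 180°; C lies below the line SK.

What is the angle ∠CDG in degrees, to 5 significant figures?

71.519°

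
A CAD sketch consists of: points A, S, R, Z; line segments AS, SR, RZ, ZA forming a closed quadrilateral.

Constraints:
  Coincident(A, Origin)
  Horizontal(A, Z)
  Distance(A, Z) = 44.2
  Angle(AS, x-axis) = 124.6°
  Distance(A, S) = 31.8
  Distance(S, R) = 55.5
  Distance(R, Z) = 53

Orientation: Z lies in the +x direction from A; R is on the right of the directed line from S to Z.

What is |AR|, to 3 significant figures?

26.8

Checks: |SR| = 55.50 ✓; |RZ| = 53.00 ✓.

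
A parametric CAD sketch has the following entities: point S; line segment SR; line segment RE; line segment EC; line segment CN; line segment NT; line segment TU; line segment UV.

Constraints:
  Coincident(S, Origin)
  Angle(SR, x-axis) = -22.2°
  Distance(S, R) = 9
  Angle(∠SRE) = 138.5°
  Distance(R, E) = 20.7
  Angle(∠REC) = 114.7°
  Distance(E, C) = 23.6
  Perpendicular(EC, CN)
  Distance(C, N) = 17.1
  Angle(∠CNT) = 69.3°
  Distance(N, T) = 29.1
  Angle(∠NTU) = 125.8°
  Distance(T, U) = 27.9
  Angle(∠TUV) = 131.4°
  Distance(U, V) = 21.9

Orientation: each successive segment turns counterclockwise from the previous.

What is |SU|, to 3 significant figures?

47.8

S is at the origin; SR runs at -22.2° with length 9.0, so R = (8.33, -3.40). ∠SRE = 138.5° gives RE at 19.3° from the x-axis; with |RE| = 20.7, E = (27.9, 3.44). ∠REC = 114.7° gives EC at 84.6° from the x-axis; with |EC| = 23.6, C = (30.1, 26.9). EC is perpendicular to CN, so CN runs at 175°; with |CN| = 17.1, N = (13.1, 28.5). ∠CNT = 69.3° gives NT at -74.7° from the x-axis; with |NT| = 29.1, T = (20.7, 0.477). ∠NTU = 125.8° gives TU at -20.5° from the x-axis; with |TU| = 27.9, U = (46.9, -9.29). Then |SU| = |U − S| = 47.8.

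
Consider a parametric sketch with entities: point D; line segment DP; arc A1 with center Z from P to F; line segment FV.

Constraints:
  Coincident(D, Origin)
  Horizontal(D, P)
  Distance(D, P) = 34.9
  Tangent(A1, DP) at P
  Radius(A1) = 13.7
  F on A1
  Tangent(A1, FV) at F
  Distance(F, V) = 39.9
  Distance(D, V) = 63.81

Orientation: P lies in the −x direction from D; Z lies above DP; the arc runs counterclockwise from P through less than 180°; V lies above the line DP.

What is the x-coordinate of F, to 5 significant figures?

-21.595

Checks: |ZF| = 13.70 ✓; ∠(ZF, FV) = 90.00° ✓; |FV| = 39.90 ✓; |DV| = 63.81 ✓.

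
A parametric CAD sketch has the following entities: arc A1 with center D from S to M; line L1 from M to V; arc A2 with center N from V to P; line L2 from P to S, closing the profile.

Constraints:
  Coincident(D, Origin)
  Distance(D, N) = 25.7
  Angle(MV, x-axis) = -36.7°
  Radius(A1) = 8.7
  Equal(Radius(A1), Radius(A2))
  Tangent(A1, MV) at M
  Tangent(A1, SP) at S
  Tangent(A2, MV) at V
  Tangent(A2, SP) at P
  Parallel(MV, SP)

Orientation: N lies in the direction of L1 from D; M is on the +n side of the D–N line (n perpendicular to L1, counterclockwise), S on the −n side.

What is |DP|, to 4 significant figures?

27.13

The slot axis is L1's direction at -36.7°, so u = (cos -36.7°, sin -36.7°) = (0.8018, -0.5976) and n = (−sin -36.7°, cos -36.7°) = (0.5976, 0.8018). D is at the origin and N lies 25.7 along u from D, so N = 25.7·u = (20.61, -15.36). Tangency of A1 to both parallel lines with radius 8.7 puts M and S at D ± 8.7·n: M = (5.199, 6.975), S = (-5.199, -6.975). Equal radii place V and P the same way about N: V = N + 8.7·n = (25.80, -8.384), P = N − 8.7·n = (15.41, -22.33). Then |DP| = |P − D| = 27.13.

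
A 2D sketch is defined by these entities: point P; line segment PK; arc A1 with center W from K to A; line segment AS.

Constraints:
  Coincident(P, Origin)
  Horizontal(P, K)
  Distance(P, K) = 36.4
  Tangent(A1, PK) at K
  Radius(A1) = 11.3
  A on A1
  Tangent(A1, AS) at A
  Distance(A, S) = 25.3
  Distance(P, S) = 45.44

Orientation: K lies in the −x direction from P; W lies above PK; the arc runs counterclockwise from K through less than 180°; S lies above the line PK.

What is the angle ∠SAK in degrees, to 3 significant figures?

134°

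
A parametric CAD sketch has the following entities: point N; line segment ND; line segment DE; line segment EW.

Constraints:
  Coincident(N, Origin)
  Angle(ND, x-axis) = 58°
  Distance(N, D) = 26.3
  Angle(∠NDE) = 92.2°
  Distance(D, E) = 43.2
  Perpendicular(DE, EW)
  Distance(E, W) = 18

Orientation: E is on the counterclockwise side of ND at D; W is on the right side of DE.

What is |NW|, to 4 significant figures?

62.57

N is at the origin; ND runs at 58.0° with length 26.3, so D = 26.3·(cos 58.0°, sin 58.0°) = (13.94, 22.30). ∠NDE = 92.2°, so DE runs at 58.0° + (180° − 92.2°) = 145.8° from the x-axis; with |DE| = 43.2, E = D + 43.2·(cos 145.8°, sin 145.8°) = (-21.79, 46.59). The perpendicularity gives EW at right angles to DE; with |EW| = 18.0 on the right of DE, W = E + 18.0·(0.5621, 0.8271) = (-11.68, 61.47). Then |NW| = |W − N| = 62.57.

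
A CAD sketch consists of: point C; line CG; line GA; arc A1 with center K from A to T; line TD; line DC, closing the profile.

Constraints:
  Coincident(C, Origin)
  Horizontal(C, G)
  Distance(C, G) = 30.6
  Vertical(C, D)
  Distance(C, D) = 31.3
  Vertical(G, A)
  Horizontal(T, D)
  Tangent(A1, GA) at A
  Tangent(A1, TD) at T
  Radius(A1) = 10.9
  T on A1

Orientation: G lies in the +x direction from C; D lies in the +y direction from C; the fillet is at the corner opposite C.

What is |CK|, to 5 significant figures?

28.359

CD is vertical with |CD| = 31.3 and D on the +y side, so D = (0.0000, 31.300). The virtual corner opposite C is at (30.600, 31.300). Tangency of A1 to GA means the radius KA is perpendicular to GA and tangency of A1 to TD means the radius KT is perpendicular to TD, with radius 10.9, so the center K sits 10.9 in from both sides at K = (19.700, 20.400). Then |CK| = |K − C| = 28.359.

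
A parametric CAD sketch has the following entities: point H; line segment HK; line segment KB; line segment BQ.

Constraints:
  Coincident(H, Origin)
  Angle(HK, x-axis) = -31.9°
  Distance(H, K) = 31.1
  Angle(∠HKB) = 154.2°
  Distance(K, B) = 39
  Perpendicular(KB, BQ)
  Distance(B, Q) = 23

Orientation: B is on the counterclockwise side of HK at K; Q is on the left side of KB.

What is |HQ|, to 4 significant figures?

67.67

H is at the origin; HK runs at -31.9° with length 31.1, so K = 31.1·(cos -31.9°, sin -31.9°) = (26.40, -16.43). ∠HKB = 154.2°, so KB runs at -31.9° + (180° − 154.2°) = -6.100° from the x-axis; with |KB| = 39.0, B = K + 39.0·(cos -6.100°, sin -6.100°) = (65.18, -20.58). KB ⟂ BQ; with |BQ| = 23.0 on the left of KB, Q = B + 23.0·(0.1063, 0.9943) = (67.63, 2.291). Then |HQ| = |Q − H| = 67.67.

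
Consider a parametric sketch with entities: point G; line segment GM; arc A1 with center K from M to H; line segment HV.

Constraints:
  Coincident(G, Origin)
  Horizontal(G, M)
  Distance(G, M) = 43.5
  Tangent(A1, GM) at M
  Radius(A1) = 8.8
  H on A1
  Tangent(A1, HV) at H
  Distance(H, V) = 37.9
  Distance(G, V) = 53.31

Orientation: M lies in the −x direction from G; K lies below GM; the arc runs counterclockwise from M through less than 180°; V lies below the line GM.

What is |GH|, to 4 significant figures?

52.55

G is at the origin; G and M share the same y with |GM| = 43.5 and M on the −x side, so M = (-43.50, 0.000). Tangency of A1 to GM means the radius KM is perpendicular to GM, so K = M + (0, -8.8) = (-43.50, -8.800). Since KH ⟂ HV (tangency), |KV| = √(8.8² + 37.9²) = 38.91 regardless of where H sits on A1. So V lies on both circle(G, 53.31) and circle(K, 38.91); the below-GM intersection is V = (-28.83, -44.84). H is the foot of the tangent from V: H = (-50.69, -13.87).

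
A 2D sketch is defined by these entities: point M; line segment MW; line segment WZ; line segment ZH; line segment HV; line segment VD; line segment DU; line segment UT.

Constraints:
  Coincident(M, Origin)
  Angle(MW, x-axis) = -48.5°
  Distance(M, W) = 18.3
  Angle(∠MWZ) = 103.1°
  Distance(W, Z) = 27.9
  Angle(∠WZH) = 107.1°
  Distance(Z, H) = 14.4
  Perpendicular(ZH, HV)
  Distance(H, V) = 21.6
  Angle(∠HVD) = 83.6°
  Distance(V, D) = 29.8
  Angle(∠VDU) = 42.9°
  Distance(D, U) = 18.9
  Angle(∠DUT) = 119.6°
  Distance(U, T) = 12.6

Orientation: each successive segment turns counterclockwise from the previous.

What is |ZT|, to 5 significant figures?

16.722

M is at the origin; MW runs at -48.5° with length 18.3, so W = (12.126, -13.706). ∠MWZ = 103.1° gives WZ at 28.400° from the x-axis; with |WZ| = 27.9, Z = (36.668, -0.43597). ∠WZH = 107.1° gives ZH at 101.30° from the x-axis; with |ZH| = 14.4, H = (33.847, 13.685). ZH ⟂ HV, so HV runs at -168.70°; with |HV| = 21.6, V = (12.665, 9.4524). ∠HVD = 83.6° gives VD at -72.300° from the x-axis; with |VD| = 29.8, D = (21.725, -18.937). ∠VDU = 42.9° gives DU at 64.800° from the x-axis; with |DU| = 18.9, U = (29.773, -1.8356). ∠DUT = 119.6° gives UT at 125.20° from the x-axis; with |UT| = 12.6, T = (22.510, 8.4604). Then |ZT| = |T − Z| = 16.722.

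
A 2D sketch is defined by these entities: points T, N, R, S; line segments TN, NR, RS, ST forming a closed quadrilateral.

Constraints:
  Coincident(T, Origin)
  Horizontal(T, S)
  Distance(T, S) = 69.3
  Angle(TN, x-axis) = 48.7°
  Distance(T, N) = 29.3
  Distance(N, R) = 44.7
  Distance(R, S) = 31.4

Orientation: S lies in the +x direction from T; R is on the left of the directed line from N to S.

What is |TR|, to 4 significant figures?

70.27

Checks: |NR| = 44.70 ✓; |RS| = 31.40 ✓.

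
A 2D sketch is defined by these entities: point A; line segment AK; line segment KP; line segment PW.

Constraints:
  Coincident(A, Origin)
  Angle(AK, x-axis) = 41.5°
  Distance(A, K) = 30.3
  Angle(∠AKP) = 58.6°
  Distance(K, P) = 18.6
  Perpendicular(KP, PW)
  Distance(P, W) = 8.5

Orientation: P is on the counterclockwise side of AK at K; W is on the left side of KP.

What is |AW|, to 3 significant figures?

17.6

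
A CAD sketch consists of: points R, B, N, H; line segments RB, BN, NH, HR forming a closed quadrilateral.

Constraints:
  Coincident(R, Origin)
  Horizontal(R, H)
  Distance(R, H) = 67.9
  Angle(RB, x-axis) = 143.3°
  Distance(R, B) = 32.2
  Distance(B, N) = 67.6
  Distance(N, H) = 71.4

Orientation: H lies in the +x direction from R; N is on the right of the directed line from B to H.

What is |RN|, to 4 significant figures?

40.02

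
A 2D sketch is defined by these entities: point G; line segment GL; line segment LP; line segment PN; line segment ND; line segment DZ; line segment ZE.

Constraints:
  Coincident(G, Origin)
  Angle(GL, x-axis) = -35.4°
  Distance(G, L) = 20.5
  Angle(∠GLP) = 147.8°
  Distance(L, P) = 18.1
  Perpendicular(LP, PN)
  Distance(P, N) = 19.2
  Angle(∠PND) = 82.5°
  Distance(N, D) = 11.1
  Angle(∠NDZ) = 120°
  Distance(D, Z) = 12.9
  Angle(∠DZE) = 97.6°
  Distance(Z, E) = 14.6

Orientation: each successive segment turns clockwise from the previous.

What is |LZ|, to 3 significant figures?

6.22

G is at the origin; GL runs at -35.4° with length 20.5, so L = (16.7, -11.9). ∠GLP = 147.8° gives LP at -67.6° from the x-axis; with |LP| = 18.1, P = (23.6, -28.6). LP is perpendicular to PN, so PN runs at -158°; with |PN| = 19.2, N = (5.86, -35.9). ∠PND = 82.5° gives ND at 105° from the x-axis; with |ND| = 11.1, D = (3.00, -25.2). ∠NDZ = 120.0° gives DZ at 44.9° from the x-axis; with |DZ| = 12.9, Z = (12.1, -16.1). Then |LZ| = |Z − L| = 6.22.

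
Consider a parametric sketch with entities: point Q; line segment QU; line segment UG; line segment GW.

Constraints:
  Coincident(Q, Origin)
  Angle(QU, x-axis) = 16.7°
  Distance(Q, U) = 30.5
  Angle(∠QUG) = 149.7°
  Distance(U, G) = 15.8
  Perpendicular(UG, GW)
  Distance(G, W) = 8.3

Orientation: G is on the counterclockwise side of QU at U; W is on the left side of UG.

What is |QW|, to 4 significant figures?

42.73

∠QUG = 149.7°, so UG runs at 16.7° + (180° − 149.7°) = 47.00° from the x-axis; with |UG| = 15.8, G = U + 15.8·(cos 47.00°, sin 47.00°) = (39.99, 20.32). UG ⟂ GW; with |GW| = 8.3 on the left of UG, W = G + 8.3·(-0.7314, 0.6820) = (33.92, 25.98). Then |QW| = |W − Q| = 42.73.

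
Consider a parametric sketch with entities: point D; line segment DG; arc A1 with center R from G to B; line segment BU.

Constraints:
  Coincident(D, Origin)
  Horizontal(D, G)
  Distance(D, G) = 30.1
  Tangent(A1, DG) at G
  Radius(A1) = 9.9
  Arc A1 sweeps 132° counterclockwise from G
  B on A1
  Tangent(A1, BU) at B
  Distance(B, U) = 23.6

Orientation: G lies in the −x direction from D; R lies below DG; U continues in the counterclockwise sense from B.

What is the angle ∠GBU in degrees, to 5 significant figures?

114.00°

D is at the origin; D and G share the same y with |DG| = 30.1 and G on the −x side, so G = (-30.100, 0.0000). Since A1 is tangent to DG there, RG ⟂ DG, so R = G + (0, -9.9) = (-30.100, -9.9000). On A1, G sits at bearing 90° from R; a 132° counterclockwise sweep puts B at bearing 222°, so B = R + 9.9·(cos 222°, sin 222°) = (-37.457, -16.524). Tangency of A1 to BU means the radius RB is perpendicular to BU, so BU runs along (−sin 222°, cos 222°); with |BU| = 23.6, U = (-21.666, -34.063). Then cos ∠GBU = BG·BU / (|BG||BU|), giving 114.00°.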